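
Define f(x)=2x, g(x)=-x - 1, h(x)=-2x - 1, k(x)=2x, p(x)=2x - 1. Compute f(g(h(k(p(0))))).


p(0) = -1
k(-1) = -2
h(-2) = 3
g(3) = -4
f(-4) = -8

-8


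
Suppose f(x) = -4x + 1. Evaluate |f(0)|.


f(0) = 1
|1| = 1

1


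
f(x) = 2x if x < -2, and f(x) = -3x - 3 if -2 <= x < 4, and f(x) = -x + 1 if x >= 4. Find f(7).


7 satisfies x >= 4
f(7) = -6

-6


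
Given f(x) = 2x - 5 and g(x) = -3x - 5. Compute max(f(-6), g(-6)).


13


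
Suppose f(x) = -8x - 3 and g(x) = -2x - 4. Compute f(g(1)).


g(1) = -6
f(-6) = 45

45


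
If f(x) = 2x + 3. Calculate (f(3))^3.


f(3) = 9
(9)^3 = 729

729


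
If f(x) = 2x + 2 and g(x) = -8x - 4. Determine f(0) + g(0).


f(0) = 2
g(0) = -4
Sum = -2

-2


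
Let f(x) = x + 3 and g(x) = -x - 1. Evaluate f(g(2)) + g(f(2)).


f(g(2)) = 0
g(f(2)) = -6
Sum = -6

-6


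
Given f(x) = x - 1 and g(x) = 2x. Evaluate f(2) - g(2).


f(2) = 1
g(2) = 4
Difference = -3

-3


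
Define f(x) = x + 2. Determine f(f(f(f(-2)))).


f(-2) = 0
f(0) = 2
f(2) = 4
f(4) = 6

6


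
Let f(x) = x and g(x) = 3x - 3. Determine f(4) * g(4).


f(4) = 4
g(4) = 9
Product = 36

36


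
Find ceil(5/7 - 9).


5/7 = 0.7143
0.7143 - 9 = -8.2857
ceil(-8.2857) = -8

-8


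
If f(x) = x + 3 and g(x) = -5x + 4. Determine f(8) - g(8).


f(8) = 11
g(8) = -36
Difference = 47

47


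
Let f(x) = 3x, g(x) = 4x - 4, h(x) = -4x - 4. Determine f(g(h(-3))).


h(-3) = 8
g(8) = 28
f(28) = 84

84


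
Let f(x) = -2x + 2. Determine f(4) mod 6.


f(4) = -6
-6 mod 6 = 0

0


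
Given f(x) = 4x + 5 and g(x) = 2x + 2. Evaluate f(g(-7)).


g(-7) = -12
f(-12) = -43

-43


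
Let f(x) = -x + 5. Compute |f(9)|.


f(9) = -4
|-4| = 4

4


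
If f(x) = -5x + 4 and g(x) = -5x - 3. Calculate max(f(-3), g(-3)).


f(-3) = 19
g(-3) = 12
max = 19

19


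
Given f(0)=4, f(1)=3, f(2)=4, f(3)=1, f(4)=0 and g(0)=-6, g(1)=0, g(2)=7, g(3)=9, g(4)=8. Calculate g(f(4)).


-6


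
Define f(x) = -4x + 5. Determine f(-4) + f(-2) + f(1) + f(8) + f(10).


f(-4) = 21
f(-2) = 13
f(1) = 1
f(8) = -27
f(10) = -35
Sum = -27

-27


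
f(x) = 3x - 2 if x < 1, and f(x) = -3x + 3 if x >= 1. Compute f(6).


6 satisfies x >= 1
f(6) = -15

-15


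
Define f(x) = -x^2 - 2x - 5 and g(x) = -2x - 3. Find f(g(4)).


g(4) = -11
f(-11) = (-1)*(-11)^2 - 2*(-11) - 5 = -104

-104


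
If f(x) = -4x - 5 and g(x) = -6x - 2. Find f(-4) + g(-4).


f(-4) = 11
g(-4) = 22
Sum = 33

33


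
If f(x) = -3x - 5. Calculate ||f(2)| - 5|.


6


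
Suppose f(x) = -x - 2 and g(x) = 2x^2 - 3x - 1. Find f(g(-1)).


g(-1) = 4
f(4) = -6

-6


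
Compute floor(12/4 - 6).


-3


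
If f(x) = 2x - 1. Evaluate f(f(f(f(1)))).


f(1) = 1
f(1) = 1
f(1) = 1
f(1) = 1

1


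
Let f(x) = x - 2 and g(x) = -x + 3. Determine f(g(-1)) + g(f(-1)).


f(g(-1)) = 2
g(f(-1)) = 6
Sum = 8

8


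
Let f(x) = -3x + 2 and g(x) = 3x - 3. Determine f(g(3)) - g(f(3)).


f(g(3)) = -16
g(f(3)) = -24
Difference = 8

8


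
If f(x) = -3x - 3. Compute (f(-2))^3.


f(-2) = 3
(3)^3 = 27

27


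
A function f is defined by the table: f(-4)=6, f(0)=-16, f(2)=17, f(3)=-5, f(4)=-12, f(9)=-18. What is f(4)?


Reading from the table at x = 4

-12


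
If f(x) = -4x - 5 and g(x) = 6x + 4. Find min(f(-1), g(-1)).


f(-1) = -1
g(-1) = -2
min = -2

-2


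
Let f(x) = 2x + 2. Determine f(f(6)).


f(6) = 14
f(14) = 30

30


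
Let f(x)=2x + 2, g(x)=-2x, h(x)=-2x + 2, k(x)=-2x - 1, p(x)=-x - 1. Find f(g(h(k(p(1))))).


18


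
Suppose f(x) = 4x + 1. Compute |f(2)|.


f(2) = 9
|9| = 9

9


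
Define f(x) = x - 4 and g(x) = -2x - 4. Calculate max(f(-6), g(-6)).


8


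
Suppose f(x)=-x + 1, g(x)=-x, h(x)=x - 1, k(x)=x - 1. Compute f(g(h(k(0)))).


k(0) = -1
h(-1) = -2
g(-2) = 2
f(2) = -1

-1


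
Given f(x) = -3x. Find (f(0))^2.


f(0) = 0
(0)^2 = 0

0


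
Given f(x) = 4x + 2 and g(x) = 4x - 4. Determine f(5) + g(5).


38


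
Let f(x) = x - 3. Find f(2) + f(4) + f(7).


f(2) = -1
f(4) = 1
f(7) = 4
Sum = 4

4


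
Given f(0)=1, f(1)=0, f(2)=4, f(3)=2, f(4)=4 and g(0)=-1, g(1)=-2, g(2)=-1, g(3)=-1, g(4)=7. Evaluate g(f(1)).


-1


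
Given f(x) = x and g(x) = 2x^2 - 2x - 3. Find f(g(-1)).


g(-1) = 1
f(1) = 1

1


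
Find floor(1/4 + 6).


1/4 = 0.25
0.25 + 6 = 6.25
floor(6.25) = 6

6


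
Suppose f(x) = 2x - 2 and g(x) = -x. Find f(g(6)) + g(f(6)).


f(g(6)) = -14
g(f(6)) = -10
Sum = -24

-24


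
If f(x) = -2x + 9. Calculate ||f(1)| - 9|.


f(1) = 7
|7| = 7
|7 - 9| = 2

2


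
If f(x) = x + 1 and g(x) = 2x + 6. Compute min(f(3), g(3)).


4


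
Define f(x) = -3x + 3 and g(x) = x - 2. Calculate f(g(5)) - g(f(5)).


f(g(5)) = -6
g(f(5)) = -14
Difference = 8

8


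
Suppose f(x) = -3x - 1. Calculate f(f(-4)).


f(-4) = 11
f(11) = -34

-34


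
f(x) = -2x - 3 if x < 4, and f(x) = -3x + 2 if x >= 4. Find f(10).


10 satisfies x >= 4
f(10) = -28

-28


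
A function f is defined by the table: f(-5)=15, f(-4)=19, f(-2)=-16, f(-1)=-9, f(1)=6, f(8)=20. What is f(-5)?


Reading from the table at x = -5

15


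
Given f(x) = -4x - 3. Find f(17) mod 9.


f(17) = -71
-71 mod 9 = 1

1


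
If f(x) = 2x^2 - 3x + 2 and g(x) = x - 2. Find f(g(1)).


7


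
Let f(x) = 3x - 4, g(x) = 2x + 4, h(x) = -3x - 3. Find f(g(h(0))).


h(0) = -3
g(-3) = -2
f(-2) = -10

-10


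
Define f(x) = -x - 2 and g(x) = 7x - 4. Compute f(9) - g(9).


f(9) = -11
g(9) = 59
Difference = -70

-70


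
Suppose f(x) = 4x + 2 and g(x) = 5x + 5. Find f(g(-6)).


g(-6) = -25
f(-25) = -98

-98


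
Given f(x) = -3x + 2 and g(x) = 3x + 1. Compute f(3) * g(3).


-70


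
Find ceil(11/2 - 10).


11/2 = 5.5
5.5 - 10 = -4.5
ceil(-4.5) = -4

-4


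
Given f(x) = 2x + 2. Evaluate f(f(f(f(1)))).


46


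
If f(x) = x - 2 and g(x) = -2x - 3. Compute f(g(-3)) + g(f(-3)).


f(g(-3)) = 1
g(f(-3)) = 7
Sum = 8

8


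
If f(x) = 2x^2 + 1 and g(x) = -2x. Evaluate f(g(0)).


g(0) = 0
f(0) = 2*(0)^2 + 1 = 1

1


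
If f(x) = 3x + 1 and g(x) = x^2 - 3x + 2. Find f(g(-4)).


g(-4) = 30
f(30) = 91

91


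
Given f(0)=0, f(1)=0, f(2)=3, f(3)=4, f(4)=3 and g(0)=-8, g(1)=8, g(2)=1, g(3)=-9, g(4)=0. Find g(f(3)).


f(3) = 4
g(4) = 0

0


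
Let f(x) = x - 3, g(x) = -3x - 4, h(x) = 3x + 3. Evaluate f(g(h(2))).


-34


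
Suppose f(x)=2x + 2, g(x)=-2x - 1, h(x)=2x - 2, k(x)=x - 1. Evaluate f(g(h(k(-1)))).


k(-1) = -2
h(-2) = -6
g(-6) = 11
f(11) = 24

24


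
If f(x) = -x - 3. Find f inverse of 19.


-22


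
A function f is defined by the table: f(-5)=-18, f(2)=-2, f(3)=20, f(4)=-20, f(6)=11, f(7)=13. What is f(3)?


20


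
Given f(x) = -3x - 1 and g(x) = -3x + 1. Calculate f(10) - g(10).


f(10) = -31
g(10) = -29
Difference = -2

-2


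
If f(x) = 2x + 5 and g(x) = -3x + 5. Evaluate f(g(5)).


g(5) = -10
f(-10) = -15

-15


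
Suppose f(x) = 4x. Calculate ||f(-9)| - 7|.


f(-9) = -36
|-36| = 36
|36 - 7| = 29

29


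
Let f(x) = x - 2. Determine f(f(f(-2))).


f(-2) = -4
f(-4) = -6
f(-6) = -8

-8


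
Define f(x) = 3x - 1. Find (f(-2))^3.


f(-2) = -7
(-7)^3 = -343

-343


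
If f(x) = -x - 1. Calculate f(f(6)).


f(6) = -7
f(-7) = 6

6


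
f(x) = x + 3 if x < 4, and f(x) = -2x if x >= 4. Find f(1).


1 satisfies x < 4
f(1) = 4

4


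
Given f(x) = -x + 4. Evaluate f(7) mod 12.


f(7) = -3
-3 mod 12 = 9

9


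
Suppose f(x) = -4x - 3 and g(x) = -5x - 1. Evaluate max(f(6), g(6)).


f(6) = -27
g(6) = -31
max = -27

-27


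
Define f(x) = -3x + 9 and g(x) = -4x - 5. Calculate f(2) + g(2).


f(2) = 3
g(2) = -13
Sum = -10

-10


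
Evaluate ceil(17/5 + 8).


17/5 = 3.4
3.4 + 8 = 11.4
ceil(11.4) = 12

12


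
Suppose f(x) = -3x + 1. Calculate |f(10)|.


f(10) = -29
|-29| = 29

29


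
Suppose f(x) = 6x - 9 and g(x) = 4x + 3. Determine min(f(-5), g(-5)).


f(-5) = -39
g(-5) = -17
min = -39

-39


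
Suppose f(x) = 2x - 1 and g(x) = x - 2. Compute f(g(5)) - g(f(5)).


f(g(5)) = 5
g(f(5)) = 7
Difference = -2

-2


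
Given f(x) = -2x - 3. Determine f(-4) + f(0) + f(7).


f(-4) = 5
f(0) = -3
f(7) = -17
Sum = -15

-15


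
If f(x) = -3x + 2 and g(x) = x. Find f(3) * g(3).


f(3) = -7
g(3) = 3
Product = -21

-21


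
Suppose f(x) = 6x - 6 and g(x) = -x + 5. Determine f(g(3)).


g(3) = 2
f(2) = 6

6


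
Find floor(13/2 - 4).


13/2 = 6.5
6.5 - 4 = 2.5
floor(2.5) = 2

2


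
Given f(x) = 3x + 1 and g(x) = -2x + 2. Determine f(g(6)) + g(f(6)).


f(g(6)) = -29
g(f(6)) = -36
Sum = -65

-65


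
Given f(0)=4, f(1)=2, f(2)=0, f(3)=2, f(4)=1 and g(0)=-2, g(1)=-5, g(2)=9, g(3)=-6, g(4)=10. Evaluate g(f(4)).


-5


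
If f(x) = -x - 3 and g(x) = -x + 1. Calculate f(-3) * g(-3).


f(-3) = 0
g(-3) = 4
Product = 0

0


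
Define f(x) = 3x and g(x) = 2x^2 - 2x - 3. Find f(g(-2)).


g(-2) = 9
f(9) = 27

27


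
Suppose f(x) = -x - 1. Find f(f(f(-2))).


f(-2) = 1
f(1) = -2
f(-2) = 1

1


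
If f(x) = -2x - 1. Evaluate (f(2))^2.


25


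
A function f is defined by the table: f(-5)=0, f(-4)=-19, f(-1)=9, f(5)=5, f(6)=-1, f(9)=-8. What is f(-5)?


Reading from the table at x = -5

0


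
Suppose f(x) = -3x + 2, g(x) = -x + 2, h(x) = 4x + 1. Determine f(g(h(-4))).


h(-4) = -15
g(-15) = 17
f(17) = -49

-49


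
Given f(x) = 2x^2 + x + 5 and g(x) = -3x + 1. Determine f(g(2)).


g(2) = -5
f(-5) = 2*(-5)^2 + 1*(-5) + 5 = 50

50


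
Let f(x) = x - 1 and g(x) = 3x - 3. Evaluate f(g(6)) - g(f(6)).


f(g(6)) = 14
g(f(6)) = 12
Difference = 2

2


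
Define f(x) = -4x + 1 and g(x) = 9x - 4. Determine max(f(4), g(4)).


f(4) = -15
g(4) = 32
max = 32

32


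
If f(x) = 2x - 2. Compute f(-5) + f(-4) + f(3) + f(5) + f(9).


f(-5) = -12
f(-4) = -10
f(3) = 4
f(5) = 8
f(9) = 16
Sum = 6

6


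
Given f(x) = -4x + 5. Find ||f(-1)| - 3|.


f(-1) = 9
|9| = 9
|9 - 3| = 6

6


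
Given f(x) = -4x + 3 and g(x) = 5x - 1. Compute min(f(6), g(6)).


f(6) = -21
g(6) = 29
min = -21

-21


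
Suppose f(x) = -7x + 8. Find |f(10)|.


f(10) = -62
|-62| = 62

62


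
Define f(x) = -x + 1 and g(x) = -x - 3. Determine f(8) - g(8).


f(8) = -7
g(8) = -11
Difference = 4

4


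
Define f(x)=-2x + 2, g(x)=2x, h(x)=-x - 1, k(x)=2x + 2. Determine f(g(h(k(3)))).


k(3) = 8
h(8) = -9
g(-9) = -18
f(-18) = 38

38


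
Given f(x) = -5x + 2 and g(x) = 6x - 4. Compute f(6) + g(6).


f(6) = -28
g(6) = 32
Sum = 4

4


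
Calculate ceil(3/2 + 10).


3/2 = 1.5
1.5 + 10 = 11.5
ceil(11.5) = 12

12


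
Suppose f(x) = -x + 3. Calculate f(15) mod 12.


0


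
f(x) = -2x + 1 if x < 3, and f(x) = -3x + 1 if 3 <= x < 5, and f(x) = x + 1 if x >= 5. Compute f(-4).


9


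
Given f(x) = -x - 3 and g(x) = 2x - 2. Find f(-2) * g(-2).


f(-2) = -1
g(-2) = -6
Product = 6

6


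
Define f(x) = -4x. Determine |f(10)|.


f(10) = -40
|-40| = 40

40


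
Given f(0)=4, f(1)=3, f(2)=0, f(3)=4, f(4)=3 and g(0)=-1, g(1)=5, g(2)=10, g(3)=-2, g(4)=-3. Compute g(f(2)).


f(2) = 0
g(0) = -1

-1


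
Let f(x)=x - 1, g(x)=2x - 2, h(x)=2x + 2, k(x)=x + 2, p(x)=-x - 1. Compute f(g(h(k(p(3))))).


p(3) = -4
k(-4) = -2
h(-2) = -2
g(-2) = -6
f(-6) = -7

-7


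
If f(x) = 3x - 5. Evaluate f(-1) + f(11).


f(-1) = -8
f(11) = 28
Sum = 20

20


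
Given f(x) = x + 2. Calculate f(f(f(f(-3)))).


f(-3) = -1
f(-1) = 1
f(1) = 3
f(3) = 5

5


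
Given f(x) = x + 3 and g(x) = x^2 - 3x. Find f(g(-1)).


g(-1) = 4
f(4) = 7

7


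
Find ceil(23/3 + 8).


23/3 = 7.6667
7.6667 + 8 = 15.6667
ceil(15.6667) = 16

16


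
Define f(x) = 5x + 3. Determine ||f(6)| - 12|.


f(6) = 33
|33| = 33
|33 - 12| = 21

21


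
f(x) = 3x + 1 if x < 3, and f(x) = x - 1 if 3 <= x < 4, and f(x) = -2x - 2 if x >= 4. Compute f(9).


9 satisfies x >= 4
f(9) = -20

-20


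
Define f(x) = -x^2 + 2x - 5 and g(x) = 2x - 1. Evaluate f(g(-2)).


g(-2) = -5
f(-5) = (-1)*(-5)^2 + 2*(-5) - 5 = -40

-40


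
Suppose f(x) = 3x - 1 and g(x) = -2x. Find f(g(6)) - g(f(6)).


f(g(6)) = -37
g(f(6)) = -34
Difference = -3

-3


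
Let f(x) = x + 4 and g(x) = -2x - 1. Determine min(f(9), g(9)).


f(9) = 13
g(9) = -19
min = -19

-19


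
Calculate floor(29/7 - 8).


29/7 = 4.1429
4.1429 - 8 = -3.8571
floor(-3.8571) = -4

-4


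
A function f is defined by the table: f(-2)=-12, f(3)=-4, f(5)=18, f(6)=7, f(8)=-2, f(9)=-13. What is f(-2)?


Reading from the table at x = -2

-12


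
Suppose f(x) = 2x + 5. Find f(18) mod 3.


f(18) = 41
41 mod 3 = 2

2


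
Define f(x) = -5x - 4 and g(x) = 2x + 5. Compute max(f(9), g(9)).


23


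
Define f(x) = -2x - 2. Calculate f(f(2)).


f(2) = -6
f(-6) = 10

10


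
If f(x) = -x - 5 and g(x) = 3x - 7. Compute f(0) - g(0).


f(0) = -5
g(0) = -7
Difference = 2

2


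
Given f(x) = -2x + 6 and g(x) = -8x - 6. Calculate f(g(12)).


210


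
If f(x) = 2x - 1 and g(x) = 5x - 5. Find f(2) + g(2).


f(2) = 3
g(2) = 5
Sum = 8

8


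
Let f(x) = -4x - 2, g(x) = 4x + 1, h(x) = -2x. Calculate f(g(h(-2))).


h(-2) = 4
g(4) = 17
f(17) = -70

-70


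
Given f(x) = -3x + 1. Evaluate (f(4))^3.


f(4) = -11
(-11)^3 = -1331

-1331


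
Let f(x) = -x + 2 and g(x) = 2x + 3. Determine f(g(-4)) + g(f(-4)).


22


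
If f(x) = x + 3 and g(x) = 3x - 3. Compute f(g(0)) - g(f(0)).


-6


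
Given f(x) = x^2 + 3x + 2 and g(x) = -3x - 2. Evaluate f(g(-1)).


g(-1) = 1
f(1) = 1*(1)^2 + 3*(1) + 2 = 6

6


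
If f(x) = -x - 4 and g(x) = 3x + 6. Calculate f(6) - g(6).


-34


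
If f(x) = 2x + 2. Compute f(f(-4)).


-10


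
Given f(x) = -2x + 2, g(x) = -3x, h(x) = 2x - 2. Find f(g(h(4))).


38


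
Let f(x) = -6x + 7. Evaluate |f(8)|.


f(8) = -41
|-41| = 41

41


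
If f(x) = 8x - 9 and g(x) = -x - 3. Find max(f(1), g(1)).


f(1) = -1
g(1) = -4
max = -1

-1


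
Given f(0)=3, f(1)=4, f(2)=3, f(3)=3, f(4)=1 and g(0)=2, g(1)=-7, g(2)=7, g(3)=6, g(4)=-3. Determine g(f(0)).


f(0) = 3
g(3) = 6

6


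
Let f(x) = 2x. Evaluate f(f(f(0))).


f(0) = 0
f(0) = 0
f(0) = 0

0


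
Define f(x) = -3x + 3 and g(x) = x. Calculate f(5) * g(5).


f(5) = -12
g(5) = 5
Product = -60

-60


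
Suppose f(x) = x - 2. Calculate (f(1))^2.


f(1) = -1
(-1)^2 = 1

1


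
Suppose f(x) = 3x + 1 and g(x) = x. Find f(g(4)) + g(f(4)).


f(g(4)) = 13
g(f(4)) = 13
Sum = 26

26


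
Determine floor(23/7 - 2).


23/7 = 3.2857
3.2857 - 2 = 1.2857
floor(1.2857) = 1

1


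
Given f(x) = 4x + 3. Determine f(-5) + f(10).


f(-5) = -17
f(10) = 43
Sum = 26

26


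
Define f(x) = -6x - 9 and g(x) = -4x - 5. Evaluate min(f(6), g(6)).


f(6) = -45
g(6) = -29
min = -45

-45


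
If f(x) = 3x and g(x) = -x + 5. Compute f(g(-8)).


g(-8) = 13
f(13) = 39

39


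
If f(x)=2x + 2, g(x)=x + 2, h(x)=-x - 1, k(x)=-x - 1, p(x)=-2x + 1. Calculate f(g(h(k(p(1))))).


4


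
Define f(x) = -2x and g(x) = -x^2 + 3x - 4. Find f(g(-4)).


g(-4) = -32
f(-32) = 64

64


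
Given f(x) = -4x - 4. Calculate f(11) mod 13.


4


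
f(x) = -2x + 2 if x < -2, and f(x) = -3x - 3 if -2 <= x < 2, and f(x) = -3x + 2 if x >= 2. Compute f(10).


10 satisfies x >= 2
f(10) = -28

-28


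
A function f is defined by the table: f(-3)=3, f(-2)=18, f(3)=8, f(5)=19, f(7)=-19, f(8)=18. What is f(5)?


Reading from the table at x = 5

19


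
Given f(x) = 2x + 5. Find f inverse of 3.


Solve 2x + 5 = 3
x = (3 - 5) / 2 = -1

-1


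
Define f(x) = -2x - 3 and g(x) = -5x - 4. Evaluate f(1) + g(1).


f(1) = -5
g(1) = -9
Sum = -14

-14


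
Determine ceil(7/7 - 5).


7/7 = 1
1 - 5 = -4
ceil(-4) = -4

-4


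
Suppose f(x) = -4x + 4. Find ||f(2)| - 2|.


f(2) = -4
|-4| = 4
|4 - 2| = 2

2


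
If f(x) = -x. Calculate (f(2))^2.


f(2) = -2
(-2)^2 = 4

4


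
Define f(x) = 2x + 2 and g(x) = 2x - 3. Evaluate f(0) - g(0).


5


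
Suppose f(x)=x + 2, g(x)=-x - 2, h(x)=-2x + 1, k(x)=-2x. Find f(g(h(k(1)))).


k(1) = -2
h(-2) = 5
g(5) = -7
f(-7) = -5

-5


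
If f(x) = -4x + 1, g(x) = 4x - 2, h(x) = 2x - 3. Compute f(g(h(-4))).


h(-4) = -11
g(-11) = -46
f(-46) = 185

185


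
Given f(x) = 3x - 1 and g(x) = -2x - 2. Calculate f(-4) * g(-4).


f(-4) = -13
g(-4) = 6
Product = -78

-78


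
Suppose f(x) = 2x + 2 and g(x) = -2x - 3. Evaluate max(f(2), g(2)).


6


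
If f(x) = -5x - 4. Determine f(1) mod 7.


f(1) = -9
-9 mod 7 = 5

5


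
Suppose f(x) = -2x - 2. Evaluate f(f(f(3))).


f(3) = -8
f(-8) = 14
f(14) = -30

-30


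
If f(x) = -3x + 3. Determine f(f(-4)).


f(-4) = 15
f(15) = -42

-42


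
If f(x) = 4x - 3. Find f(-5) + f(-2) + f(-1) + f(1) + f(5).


f(-5) = -23
f(-2) = -11
f(-1) = -7
f(1) = 1
f(5) = 17
Sum = -23

-23


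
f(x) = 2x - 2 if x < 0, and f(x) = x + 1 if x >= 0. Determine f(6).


7


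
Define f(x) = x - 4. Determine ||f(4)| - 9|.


f(4) = 0
|0| = 0
|0 - 9| = 9

9


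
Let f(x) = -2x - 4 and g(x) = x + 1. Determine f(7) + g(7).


f(7) = -18
g(7) = 8
Sum = -10

-10


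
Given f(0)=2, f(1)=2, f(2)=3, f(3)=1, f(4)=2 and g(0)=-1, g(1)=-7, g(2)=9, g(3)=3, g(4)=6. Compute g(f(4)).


f(4) = 2
g(2) = 9

9


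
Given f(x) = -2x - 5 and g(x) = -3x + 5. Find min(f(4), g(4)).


f(4) = -13
g(4) = -7
min = -13

-13


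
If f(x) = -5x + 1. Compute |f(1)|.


f(1) = -4
|-4| = 4

4


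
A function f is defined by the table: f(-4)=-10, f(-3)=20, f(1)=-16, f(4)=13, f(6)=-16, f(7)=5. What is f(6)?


Reading from the table at x = 6

-16


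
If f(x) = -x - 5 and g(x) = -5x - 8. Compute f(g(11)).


g(11) = -63
f(-63) = 58

58


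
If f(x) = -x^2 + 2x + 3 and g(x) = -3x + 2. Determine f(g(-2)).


g(-2) = 8
f(8) = (-1)*(8)^2 + 2*(8) + 3 = -45

-45


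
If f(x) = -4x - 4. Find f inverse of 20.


Solve -4x - 4 = 20
x = (20 + 4) / (-4) = -6

-6


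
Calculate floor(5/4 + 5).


5/4 = 1.25
1.25 + 5 = 6.25
floor(6.25) = 6

6


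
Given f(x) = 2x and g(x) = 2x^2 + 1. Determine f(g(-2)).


g(-2) = 9
f(9) = 18

18


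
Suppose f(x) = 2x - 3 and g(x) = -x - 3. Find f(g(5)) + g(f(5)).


f(g(5)) = -19
g(f(5)) = -10
Sum = -29

-29


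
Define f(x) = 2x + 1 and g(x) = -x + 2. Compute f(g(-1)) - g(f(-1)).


f(g(-1)) = 7
g(f(-1)) = 3
Difference = 4

4


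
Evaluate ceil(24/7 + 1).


24/7 = 3.4286
3.4286 + 1 = 4.4286
ceil(4.4286) = 5

5


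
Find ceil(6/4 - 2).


6/4 = 1.5
1.5 - 2 = -0.5
ceil(-0.5) = 0

0


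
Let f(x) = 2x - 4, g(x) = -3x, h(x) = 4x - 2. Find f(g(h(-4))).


h(-4) = -18
g(-18) = 54
f(54) = 104

104


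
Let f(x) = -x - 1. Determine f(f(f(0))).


f(0) = -1
f(-1) = 0
f(0) = -1

-1


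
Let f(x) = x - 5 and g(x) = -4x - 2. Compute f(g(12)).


g(12) = -50
f(-50) = -55

-55


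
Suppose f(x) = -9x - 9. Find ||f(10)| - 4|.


95


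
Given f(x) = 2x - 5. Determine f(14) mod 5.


3


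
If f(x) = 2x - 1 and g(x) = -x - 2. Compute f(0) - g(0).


1


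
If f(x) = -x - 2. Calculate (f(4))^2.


f(4) = -6
(-6)^2 = 36

36


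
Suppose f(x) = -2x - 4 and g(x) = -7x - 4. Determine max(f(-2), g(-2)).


f(-2) = 0
g(-2) = 10
max = 10

10


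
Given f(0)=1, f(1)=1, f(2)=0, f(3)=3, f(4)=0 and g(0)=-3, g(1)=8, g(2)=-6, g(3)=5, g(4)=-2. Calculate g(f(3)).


f(3) = 3
g(3) = 5

5


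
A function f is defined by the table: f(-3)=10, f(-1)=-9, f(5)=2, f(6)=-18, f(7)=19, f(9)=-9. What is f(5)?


2


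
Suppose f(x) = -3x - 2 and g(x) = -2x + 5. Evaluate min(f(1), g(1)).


f(1) = -5
g(1) = 3
min = -5

-5


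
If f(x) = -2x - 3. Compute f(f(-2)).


f(-2) = 1
f(1) = -5

-5


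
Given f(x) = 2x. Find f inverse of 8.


4


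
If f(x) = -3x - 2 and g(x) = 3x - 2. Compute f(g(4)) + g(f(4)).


f(g(4)) = -32
g(f(4)) = -44
Sum = -76

-76


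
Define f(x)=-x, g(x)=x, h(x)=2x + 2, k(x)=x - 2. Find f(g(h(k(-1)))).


k(-1) = -3
h(-3) = -4
g(-4) = -4
f(-4) = 4

4


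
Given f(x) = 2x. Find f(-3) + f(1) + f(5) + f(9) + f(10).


f(-3) = -6
f(1) = 2
f(5) = 10
f(9) = 18
f(10) = 20
Sum = 44

44


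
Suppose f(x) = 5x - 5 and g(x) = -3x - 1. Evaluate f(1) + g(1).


f(1) = 0
g(1) = -4
Sum = -4

-4


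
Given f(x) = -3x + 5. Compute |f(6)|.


f(6) = -13
|-13| = 13

13


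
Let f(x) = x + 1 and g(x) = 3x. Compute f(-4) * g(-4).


f(-4) = -3
g(-4) = -12
Product = 36

36


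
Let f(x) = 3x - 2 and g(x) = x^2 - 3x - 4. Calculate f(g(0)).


g(0) = -4
f(-4) = -14

-14


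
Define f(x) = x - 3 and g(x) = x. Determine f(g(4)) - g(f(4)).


f(g(4)) = 1
g(f(4)) = 1
Difference = 0

0


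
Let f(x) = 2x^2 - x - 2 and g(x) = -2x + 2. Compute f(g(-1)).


g(-1) = 4
f(4) = 2*(4)^2 - 1*(4) - 2 = 26

26


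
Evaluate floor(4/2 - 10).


-8


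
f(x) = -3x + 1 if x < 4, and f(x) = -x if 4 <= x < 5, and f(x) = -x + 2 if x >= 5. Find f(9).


9 satisfies x >= 5
f(9) = -7

-7


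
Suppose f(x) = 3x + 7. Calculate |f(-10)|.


f(-10) = -23
|-23| = 23

23


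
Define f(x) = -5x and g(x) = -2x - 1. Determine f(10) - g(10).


f(10) = -50
g(10) = -21
Difference = -29

-29


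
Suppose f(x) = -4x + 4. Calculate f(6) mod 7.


f(6) = -20
-20 mod 7 = 1

1


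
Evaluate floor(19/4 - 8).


-4


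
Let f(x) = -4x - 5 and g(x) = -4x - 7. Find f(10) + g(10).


-92


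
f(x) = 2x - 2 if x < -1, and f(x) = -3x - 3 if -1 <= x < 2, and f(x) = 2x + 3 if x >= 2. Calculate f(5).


5 satisfies x >= 2
f(5) = 13

13


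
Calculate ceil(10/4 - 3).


10/4 = 2.5
2.5 - 3 = -0.5
ceil(-0.5) = 0

0


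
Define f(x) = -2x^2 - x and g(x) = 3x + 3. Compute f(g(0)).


-21


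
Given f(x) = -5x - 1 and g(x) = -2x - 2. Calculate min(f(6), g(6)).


-31


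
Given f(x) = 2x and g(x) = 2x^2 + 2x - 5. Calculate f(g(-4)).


g(-4) = 19
f(19) = 38

38


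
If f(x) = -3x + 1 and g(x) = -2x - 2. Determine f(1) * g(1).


f(1) = -2
g(1) = -4
Product = 8

8


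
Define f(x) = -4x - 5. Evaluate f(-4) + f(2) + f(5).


f(-4) = 11
f(2) = -13
f(5) = -25
Sum = -27

-27


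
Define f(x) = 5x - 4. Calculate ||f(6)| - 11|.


f(6) = 26
|26| = 26
|26 - 11| = 15

15


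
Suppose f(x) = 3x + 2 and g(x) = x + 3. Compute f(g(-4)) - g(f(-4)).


f(g(-4)) = -1
g(f(-4)) = -7
Difference = 6

6


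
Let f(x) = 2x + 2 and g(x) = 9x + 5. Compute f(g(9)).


174


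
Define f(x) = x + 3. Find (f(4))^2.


f(4) = 7
(7)^2 = 49

49


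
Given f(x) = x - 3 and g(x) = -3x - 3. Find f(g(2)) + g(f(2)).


f(g(2)) = -12
g(f(2)) = 0
Sum = -12

-12


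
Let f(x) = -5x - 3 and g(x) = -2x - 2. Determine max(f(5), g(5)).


f(5) = -28
g(5) = -12
max = -12

-12


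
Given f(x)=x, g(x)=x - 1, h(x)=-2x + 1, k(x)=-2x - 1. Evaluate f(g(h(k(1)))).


k(1) = -3
h(-3) = 7
g(7) = 6
f(6) = 6

6


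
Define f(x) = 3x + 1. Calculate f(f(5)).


f(5) = 16
f(16) = 49

49


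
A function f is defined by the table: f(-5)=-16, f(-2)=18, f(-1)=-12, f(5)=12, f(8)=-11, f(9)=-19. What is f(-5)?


Reading from the table at x = -5

-16


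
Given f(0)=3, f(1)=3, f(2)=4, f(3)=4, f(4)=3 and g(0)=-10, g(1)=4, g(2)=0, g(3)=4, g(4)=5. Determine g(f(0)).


f(0) = 3
g(3) = 4

4


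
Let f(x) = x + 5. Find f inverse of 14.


Solve x + 5 = 14
x = (14 - 5) / 1 = 9

9


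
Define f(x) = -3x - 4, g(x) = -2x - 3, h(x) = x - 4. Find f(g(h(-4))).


h(-4) = -8
g(-8) = 13
f(13) = -43

-43


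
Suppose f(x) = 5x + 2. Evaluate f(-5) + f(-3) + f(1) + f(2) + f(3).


f(-5) = -23
f(-3) = -13
f(1) = 7
f(2) = 12
f(3) = 17
Sum = 0

0


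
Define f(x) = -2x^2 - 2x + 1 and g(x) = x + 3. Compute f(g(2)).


-59


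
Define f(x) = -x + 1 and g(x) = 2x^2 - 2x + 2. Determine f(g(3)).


g(3) = 14
f(14) = -13

-13


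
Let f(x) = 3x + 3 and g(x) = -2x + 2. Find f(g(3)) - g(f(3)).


f(g(3)) = -9
g(f(3)) = -22
Difference = 13

13


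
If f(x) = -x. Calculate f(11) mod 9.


f(11) = -11
-11 mod 9 = 7

7


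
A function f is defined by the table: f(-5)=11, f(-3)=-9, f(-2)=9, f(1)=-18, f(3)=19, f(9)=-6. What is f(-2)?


Reading from the table at x = -2

9


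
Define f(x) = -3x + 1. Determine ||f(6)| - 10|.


7


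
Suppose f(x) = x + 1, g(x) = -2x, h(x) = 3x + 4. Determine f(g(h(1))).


h(1) = 7
g(7) = -14
f(-14) = -13

-13


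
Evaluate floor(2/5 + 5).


2/5 = 0.4
0.4 + 5 = 5.4
floor(5.4) = 5

5


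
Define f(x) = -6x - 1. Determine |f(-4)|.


23


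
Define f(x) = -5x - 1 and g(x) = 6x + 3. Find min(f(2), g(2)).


f(2) = -11
g(2) = 15
min = -11

-11


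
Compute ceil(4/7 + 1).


4/7 = 0.5714
0.5714 + 1 = 1.5714
ceil(1.5714) = 2

2


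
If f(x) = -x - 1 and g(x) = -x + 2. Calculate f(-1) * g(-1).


f(-1) = 0
g(-1) = 3
Product = 0

0


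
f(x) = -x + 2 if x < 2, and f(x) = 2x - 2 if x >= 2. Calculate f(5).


8


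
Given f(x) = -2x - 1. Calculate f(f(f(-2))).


f(-2) = 3
f(3) = -7
f(-7) = 13

13


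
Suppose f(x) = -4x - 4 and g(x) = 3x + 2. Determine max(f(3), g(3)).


f(3) = -16
g(3) = 11
max = 11

11


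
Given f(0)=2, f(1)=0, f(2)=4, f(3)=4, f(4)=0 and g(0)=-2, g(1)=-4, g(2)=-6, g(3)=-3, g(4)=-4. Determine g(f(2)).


f(2) = 4
g(4) = -4

-4


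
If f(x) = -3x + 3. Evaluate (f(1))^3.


f(1) = 0
(0)^3 = 0

0


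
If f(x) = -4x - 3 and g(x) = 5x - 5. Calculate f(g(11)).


g(11) = 50
f(50) = -203

-203


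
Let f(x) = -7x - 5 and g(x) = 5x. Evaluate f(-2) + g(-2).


f(-2) = 9
g(-2) = -10
Sum = -1

-1


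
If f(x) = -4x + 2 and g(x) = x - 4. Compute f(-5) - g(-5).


f(-5) = 22
g(-5) = -9
Difference = 31

31


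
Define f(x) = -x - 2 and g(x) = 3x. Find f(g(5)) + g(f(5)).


f(g(5)) = -17
g(f(5)) = -21
Sum = -38

-38


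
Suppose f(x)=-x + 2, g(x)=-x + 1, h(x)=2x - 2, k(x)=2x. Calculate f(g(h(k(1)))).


k(1) = 2
h(2) = 2
g(2) = -1
f(-1) = 3

3


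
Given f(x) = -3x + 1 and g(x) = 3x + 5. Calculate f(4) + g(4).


f(4) = -11
g(4) = 17
Sum = 6

6


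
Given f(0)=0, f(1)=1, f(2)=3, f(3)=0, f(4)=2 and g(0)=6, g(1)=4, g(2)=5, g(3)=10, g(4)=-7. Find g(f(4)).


f(4) = 2
g(2) = 5

5


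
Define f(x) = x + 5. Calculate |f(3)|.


f(3) = 8
|8| = 8

8


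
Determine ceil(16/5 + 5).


16/5 = 3.2
3.2 + 5 = 8.2
ceil(8.2) = 9

9


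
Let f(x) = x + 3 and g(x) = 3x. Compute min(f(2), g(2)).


f(2) = 5
g(2) = 6
min = 5

5


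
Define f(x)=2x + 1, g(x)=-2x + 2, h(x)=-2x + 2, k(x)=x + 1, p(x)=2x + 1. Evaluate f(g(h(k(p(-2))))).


p(-2) = -3
k(-3) = -2
h(-2) = 6
g(6) = -10
f(-10) = -19

-19


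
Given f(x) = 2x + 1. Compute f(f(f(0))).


f(0) = 1
f(1) = 3
f(3) = 7

7


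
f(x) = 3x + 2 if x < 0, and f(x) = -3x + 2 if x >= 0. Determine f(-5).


-13


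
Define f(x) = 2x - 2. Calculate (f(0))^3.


f(0) = -2
(-2)^3 = -8

-8


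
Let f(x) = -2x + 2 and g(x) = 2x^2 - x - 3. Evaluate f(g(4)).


g(4) = 25
f(25) = -48

-48


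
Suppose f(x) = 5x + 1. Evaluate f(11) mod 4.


0


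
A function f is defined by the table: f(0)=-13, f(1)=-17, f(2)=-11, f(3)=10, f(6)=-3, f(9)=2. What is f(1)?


-17


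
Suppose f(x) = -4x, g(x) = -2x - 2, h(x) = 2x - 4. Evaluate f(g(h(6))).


h(6) = 8
g(8) = -18
f(-18) = 72

72


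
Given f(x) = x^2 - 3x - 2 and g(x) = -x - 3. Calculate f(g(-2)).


2


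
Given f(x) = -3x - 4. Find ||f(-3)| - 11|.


f(-3) = 5
|5| = 5
|5 - 11| = 6

6


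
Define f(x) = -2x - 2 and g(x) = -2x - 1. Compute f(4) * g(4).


90


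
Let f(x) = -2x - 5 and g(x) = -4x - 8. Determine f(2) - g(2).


f(2) = -9
g(2) = -16
Difference = 7

7


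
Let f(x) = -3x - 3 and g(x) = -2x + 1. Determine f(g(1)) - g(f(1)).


-13


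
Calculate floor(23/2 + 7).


23/2 = 11.5
11.5 + 7 = 18.5
floor(18.5) = 18

18


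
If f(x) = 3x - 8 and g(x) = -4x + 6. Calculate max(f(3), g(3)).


f(3) = 1
g(3) = -6
max = 1

1


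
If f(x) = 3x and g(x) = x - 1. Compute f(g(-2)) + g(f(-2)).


f(g(-2)) = -9
g(f(-2)) = -7
Sum = -16

-16


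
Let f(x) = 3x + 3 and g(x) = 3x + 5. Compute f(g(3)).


g(3) = 14
f(14) = 45

45


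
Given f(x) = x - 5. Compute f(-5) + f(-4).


f(-5) = -10
f(-4) = -9
Sum = -19

-19


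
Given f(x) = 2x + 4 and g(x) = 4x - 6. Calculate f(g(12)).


88


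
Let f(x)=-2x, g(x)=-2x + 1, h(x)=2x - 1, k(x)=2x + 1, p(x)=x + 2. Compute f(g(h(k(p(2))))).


p(2) = 4
k(4) = 9
h(9) = 17
g(17) = -33
f(-33) = 66

66


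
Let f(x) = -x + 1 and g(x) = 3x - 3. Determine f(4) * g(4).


f(4) = -3
g(4) = 9
Product = -27

-27


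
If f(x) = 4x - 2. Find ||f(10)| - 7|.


f(10) = 38
|38| = 38
|38 - 7| = 31

31


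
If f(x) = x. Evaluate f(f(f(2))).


2


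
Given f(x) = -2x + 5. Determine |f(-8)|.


21


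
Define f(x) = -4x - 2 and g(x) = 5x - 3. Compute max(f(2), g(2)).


f(2) = -10
g(2) = 7
max = 7

7


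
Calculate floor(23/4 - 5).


23/4 = 5.75
5.75 - 5 = 0.75
floor(0.75) = 0

0


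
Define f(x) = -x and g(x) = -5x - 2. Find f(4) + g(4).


f(4) = -4
g(4) = -22
Sum = -26

-26


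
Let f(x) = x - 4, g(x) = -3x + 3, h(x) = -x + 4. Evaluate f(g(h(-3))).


h(-3) = 7
g(7) = -18
f(-18) = -22

-22


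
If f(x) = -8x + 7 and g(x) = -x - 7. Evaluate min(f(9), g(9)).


-65


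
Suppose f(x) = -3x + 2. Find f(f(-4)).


f(-4) = 14
f(14) = -40

-40


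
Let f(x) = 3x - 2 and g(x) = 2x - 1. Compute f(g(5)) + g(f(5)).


f(g(5)) = 25
g(f(5)) = 25
Sum = 50

50


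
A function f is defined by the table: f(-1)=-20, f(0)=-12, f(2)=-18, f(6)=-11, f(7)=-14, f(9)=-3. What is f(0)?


Reading from the table at x = 0

-12


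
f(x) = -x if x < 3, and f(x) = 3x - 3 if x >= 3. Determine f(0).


0 satisfies x < 3
f(0) = 0

0


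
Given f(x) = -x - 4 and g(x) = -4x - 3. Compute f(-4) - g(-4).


f(-4) = 0
g(-4) = 13
Difference = -13

-13


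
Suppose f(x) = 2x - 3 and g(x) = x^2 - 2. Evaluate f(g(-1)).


g(-1) = -1
f(-1) = -5

-5


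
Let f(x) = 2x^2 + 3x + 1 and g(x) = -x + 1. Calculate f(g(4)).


g(4) = -3
f(-3) = 2*(-3)^2 + 3*(-3) + 1 = 10

10


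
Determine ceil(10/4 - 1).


10/4 = 2.5
2.5 - 1 = 1.5
ceil(1.5) = 2

2


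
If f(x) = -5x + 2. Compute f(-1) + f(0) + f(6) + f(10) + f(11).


f(-1) = 7
f(0) = 2
f(6) = -28
f(10) = -48
f(11) = -53
Sum = -120

-120


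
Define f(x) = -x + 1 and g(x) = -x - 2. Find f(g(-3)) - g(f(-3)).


f(g(-3)) = 0
g(f(-3)) = -6
Difference = 6

6


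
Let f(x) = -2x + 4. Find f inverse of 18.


Solve -2x + 4 = 18
x = (18 - 4) / (-2) = -7

-7


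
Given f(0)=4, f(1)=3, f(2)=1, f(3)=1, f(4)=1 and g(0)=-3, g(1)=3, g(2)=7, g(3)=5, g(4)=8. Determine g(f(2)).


f(2) = 1
g(1) = 3

3


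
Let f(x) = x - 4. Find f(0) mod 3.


f(0) = -4
-4 mod 3 = 2

2


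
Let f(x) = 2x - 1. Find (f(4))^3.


f(4) = 7
(7)^3 = 343

343


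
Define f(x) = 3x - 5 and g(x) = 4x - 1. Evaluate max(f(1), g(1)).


f(1) = -2
g(1) = 3
max = 3

3


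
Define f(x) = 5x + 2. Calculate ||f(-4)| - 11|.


f(-4) = -18
|-18| = 18
|18 - 11| = 7

7


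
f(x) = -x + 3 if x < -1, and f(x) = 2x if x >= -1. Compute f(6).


6 satisfies x >= -1
f(6) = 12

12


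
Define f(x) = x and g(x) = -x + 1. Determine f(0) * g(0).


f(0) = 0
g(0) = 1
Product = 0

0


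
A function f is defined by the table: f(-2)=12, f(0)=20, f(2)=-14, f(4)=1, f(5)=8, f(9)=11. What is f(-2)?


Reading from the table at x = -2

12


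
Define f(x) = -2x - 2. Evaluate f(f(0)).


f(0) = -2
f(-2) = 2

2


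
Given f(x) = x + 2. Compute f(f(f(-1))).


5


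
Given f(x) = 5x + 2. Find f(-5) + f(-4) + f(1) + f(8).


f(-5) = -23
f(-4) = -18
f(1) = 7
f(8) = 42
Sum = 8

8


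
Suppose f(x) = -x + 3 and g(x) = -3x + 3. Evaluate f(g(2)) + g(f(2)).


f(g(2)) = 6
g(f(2)) = 0
Sum = 6

6


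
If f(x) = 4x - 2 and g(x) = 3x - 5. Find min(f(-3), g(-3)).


f(-3) = -14
g(-3) = -14
min = -14

-14


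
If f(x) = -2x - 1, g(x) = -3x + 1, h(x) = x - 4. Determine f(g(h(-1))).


h(-1) = -5
g(-5) = 16
f(16) = -33

-33


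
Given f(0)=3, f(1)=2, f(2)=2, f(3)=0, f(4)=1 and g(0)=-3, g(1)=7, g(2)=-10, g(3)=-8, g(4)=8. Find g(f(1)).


f(1) = 2
g(2) = -10

-10


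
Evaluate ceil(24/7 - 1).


24/7 = 3.4286
3.4286 - 1 = 2.4286
ceil(2.4286) = 3

3


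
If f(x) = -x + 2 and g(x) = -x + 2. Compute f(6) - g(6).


0


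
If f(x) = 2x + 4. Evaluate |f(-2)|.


f(-2) = 0
|0| = 0

0


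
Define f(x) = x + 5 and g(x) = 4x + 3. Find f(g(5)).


28


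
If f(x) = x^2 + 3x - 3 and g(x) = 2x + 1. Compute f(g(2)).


g(2) = 5
f(5) = 1*(5)^2 + 3*(5) - 3 = 37

37


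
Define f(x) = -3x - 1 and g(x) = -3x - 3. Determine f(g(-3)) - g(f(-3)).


f(g(-3)) = -19
g(f(-3)) = -27
Difference = 8

8


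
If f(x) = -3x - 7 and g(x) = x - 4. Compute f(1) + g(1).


f(1) = -10
g(1) = -3
Sum = -13

-13


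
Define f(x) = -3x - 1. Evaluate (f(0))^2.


f(0) = -1
(-1)^2 = 1

1


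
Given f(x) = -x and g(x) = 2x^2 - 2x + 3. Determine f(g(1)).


g(1) = 3
f(3) = -3

-3


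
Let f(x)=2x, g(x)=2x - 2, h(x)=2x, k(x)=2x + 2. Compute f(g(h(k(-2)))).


k(-2) = -2
h(-2) = -4
g(-4) = -10
f(-10) = -20

-20


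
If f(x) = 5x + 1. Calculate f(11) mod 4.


f(11) = 56
56 mod 4 = 0

0


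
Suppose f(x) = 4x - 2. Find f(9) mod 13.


f(9) = 34
34 mod 13 = 8

8


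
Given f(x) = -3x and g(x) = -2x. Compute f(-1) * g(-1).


f(-1) = 3
g(-1) = 2
Product = 6

6


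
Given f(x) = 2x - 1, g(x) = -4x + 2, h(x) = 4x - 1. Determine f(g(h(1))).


h(1) = 3
g(3) = -10
f(-10) = -21

-21


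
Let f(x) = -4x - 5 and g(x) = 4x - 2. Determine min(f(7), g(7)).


-33


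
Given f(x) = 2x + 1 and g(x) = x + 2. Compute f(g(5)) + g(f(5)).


f(g(5)) = 15
g(f(5)) = 13
Sum = 28

28


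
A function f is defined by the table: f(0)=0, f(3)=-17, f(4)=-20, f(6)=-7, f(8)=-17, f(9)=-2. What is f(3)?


-17


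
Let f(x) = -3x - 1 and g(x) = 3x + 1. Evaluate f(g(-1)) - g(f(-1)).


f(g(-1)) = 5
g(f(-1)) = 7
Difference = -2

-2


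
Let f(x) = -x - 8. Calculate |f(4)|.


12


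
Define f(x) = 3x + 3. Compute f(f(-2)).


-6


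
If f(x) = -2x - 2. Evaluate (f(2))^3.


f(2) = -6
(-6)^3 = -216

-216


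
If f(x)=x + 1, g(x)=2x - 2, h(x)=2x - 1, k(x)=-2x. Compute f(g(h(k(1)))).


k(1) = -2
h(-2) = -5
g(-5) = -12
f(-12) = -11

-11


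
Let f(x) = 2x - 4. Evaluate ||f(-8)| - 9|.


11


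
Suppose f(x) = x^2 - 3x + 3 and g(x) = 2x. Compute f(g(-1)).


g(-1) = -2
f(-2) = 1*(-2)^2 - 3*(-2) + 3 = 13

13


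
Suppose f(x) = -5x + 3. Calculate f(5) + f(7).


f(5) = -22
f(7) = -32
Sum = -54

-54


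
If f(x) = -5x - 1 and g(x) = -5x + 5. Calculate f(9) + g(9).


f(9) = -46
g(9) = -40
Sum = -86

-86


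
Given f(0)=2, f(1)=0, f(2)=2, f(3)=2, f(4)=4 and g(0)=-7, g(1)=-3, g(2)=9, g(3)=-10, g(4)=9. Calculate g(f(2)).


f(2) = 2
g(2) = 9

9


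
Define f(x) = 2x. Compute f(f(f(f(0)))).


f(0) = 0
f(0) = 0
f(0) = 0
f(0) = 0

0


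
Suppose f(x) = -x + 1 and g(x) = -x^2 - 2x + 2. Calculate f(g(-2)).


g(-2) = 2
f(2) = -1

-1


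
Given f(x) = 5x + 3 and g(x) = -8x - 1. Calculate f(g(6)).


g(6) = -49
f(-49) = -242

-242


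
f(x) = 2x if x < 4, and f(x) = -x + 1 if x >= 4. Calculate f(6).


6 satisfies x >= 4
f(6) = -5

-5


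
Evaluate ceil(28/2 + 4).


18


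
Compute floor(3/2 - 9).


3/2 = 1.5
1.5 - 9 = -7.5
floor(-7.5) = -8

-8


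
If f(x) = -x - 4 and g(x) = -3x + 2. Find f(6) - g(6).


f(6) = -10
g(6) = -16
Difference = 6

6


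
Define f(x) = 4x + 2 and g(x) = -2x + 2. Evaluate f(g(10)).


g(10) = -18
f(-18) = -70

-70


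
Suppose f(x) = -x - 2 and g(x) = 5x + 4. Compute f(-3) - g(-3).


f(-3) = 1
g(-3) = -11
Difference = 12

12


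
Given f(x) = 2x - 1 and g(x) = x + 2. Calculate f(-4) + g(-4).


-11


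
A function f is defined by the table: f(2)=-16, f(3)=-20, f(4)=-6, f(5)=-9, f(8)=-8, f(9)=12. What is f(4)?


Reading from the table at x = 4

-6


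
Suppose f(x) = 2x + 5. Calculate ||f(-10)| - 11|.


f(-10) = -15
|-15| = 15
|15 - 11| = 4

4


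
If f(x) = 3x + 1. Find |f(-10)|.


f(-10) = -29
|-29| = 29

29


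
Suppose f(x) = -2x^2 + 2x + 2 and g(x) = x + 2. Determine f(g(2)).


g(2) = 4
f(4) = (-2)*(4)^2 + 2*(4) + 2 = -22

-22


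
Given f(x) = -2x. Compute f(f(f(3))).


f(3) = -6
f(-6) = 12
f(12) = -24

-24


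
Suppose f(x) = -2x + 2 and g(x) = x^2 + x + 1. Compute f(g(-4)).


g(-4) = 13
f(13) = -24

-24


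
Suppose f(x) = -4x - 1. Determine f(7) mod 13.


f(7) = -29
-29 mod 13 = 10

10


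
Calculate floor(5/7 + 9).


5/7 = 0.7143
0.7143 + 9 = 9.7143
floor(9.7143) = 9

9


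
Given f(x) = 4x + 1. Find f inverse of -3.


Solve 4x + 1 = -3
x = (-3 - 1) / 4 = -1

-1


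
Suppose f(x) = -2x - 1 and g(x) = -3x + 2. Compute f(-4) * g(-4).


98


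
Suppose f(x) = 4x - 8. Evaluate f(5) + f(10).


f(5) = 12
f(10) = 32
Sum = 44

44


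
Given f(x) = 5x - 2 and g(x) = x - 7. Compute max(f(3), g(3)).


13


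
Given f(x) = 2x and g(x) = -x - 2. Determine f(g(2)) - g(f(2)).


f(g(2)) = -8
g(f(2)) = -6
Difference = -2

-2


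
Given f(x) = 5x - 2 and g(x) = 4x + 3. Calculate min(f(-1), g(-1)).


f(-1) = -7
g(-1) = -1
min = -7

-7


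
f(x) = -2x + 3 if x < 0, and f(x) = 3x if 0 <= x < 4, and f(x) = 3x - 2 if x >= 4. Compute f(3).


3 satisfies 0 <= x < 4
f(3) = 9

9


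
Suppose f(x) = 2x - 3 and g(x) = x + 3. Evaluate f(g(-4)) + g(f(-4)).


f(g(-4)) = -5
g(f(-4)) = -8
Sum = -13

-13


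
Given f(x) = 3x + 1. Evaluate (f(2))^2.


f(2) = 7
(7)^2 = 49

49


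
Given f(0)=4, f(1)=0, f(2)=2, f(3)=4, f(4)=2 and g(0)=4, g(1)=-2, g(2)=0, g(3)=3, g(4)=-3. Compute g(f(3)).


f(3) = 4
g(4) = -3

-3


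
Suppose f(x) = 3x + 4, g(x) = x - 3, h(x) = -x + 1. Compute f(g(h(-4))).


h(-4) = 5
g(5) = 2
f(2) = 10

10


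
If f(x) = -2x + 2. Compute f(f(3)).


10


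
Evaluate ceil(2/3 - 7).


2/3 = 0.6667
0.6667 - 7 = -6.3333
ceil(-6.3333) = -6

-6


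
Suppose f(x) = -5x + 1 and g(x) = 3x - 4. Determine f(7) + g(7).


f(7) = -34
g(7) = 17
Sum = -17

-17


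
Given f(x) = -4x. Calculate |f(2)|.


f(2) = -8
|-8| = 8

8


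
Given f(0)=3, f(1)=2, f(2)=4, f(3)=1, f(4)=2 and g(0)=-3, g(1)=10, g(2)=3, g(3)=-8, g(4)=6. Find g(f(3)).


f(3) = 1
g(1) = 10

10


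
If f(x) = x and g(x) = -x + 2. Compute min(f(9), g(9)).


f(9) = 9
g(9) = -7
min = -7

-7


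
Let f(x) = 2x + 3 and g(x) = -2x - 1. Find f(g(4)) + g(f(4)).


f(g(4)) = -15
g(f(4)) = -23
Sum = -38

-38
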